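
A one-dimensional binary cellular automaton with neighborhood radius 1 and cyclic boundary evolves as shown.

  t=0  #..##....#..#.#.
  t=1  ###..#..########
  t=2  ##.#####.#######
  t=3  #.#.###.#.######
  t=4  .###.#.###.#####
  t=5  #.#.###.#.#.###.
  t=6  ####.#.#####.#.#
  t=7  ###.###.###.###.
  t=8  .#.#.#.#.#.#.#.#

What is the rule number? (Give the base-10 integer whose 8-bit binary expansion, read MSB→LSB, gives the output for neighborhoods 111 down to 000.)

  [7] ### => #  t=1,i=0
  [6] ##. => .  t=0,i=4
  [5] #.# => #  t=0,i=13
  [4] #.. => #  t=0,i=1
  [3] .## => .  t=0,i=3
  [2] .#. => #  t=0,i=0
  [1] ..# => #  t=0,i=2
  [0] ... => .  t=0,i=6
  bits 10110110 = 182

182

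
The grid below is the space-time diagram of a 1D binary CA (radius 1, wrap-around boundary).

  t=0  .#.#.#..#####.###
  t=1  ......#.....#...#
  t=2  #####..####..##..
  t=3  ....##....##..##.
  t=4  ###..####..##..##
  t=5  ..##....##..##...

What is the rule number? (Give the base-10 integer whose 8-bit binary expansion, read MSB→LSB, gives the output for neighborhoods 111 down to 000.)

81

  ###|.  b7=0 t=0,i=9
  ##.|#  b6=1 t=0,i=12
  #.#|.  b5=0 t=0,i=0
  #..|#  b4=1 t=0,i=6
  .##|.  b3=0 t=0,i=8
  .#.|.  b2=0 t=0,i=1
  ..#|.  b1=0 t=0,i=7
  ...|#  b0=1 t=1,i=1
  bits 01010001 = 81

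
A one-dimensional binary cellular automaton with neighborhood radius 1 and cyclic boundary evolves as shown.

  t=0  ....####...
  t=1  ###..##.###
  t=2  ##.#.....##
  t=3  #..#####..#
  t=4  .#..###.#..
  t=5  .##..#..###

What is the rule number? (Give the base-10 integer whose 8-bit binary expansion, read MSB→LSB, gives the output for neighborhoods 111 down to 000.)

  ### -> #   bit 7 = 1  t=0,i=5
  ##. -> .   bit 6 = 0  t=0,i=7
  #.# -> .   bit 5 = 0  t=1,i=7
  #.. -> #   bit 4 = 1  t=0,i=8
  .## -> .   bit 3 = 0  t=0,i=4
  .#. -> #   bit 2 = 1  t=2,i=3
  ..# -> .   bit 1 = 0  t=0,i=3
  ... -> #   bit 0 = 1  t=0,i=0
  bits 10010101 = 149

149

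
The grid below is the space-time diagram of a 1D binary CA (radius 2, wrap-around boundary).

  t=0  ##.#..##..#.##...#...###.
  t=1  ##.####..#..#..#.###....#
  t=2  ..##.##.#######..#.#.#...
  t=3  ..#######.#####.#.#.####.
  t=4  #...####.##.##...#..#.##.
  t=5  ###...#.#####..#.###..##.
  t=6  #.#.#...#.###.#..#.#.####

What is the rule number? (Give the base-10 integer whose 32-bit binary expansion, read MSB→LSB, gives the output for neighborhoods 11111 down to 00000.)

  [31] ##### => #  t=2,i=10
  [30] ####. => #  t=1,i=5
  [29] ###.# => .  t=0,i=23
  [28] ###.. => #  t=1,i=6
  [27] ##.## => #  t=0,i=24
  [26] ##.#. => .  t=0,i=2
  [25] ##..# => .  t=0,i=8
  [24] ##... => .  t=0,i=14
  [23] #.### => #  t=1,i=3
  [22] #.##. => #  t=0,i=0
  [21] #.#.# => .  t=2,i=19
  [20] #.#.. => #  t=0,i=3
  [19] #..## => #  t=0,i=5
  [18] #..#. => #  t=0,i=9
  [17] #...# => #  t=0,i=15
  [16] #.... => #  t=1,i=21
  [15] .#### => .  t=1,i=4
  [14] .###. => .  t=0,i=22
  [13] .##.# => #  t=0,i=1
  [12] .##.. => .  t=0,i=7
  [11] .#.## => .  t=0,i=11
  [10] .#.#. => #  t=2,i=18
  [9] .#..# => #  t=0,i=4
  [8] .#... => #  t=0,i=18
  [7] ..### => .  t=0,i=21
  [6] ..##. => #  t=0,i=6
  [5] ..#.# => .  t=0,i=10
  [4] ..#.. => #  t=0,i=17
  [3] ...## => .  t=0,i=20
  [2] ...#. => .  t=0,i=16
  [1] ....# => .  t=1,i=22
  [0] ..... => .  t=2,i=24
  bits 11011000110111110010011101010000 = 3638503248

3638503248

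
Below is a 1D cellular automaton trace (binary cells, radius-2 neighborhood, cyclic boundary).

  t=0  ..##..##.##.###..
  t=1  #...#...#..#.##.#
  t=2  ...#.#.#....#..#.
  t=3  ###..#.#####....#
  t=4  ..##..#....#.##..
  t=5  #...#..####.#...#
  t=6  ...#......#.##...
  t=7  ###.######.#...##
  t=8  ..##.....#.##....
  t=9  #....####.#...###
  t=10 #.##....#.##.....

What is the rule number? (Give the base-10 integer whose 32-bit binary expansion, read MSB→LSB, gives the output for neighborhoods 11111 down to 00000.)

  ##### -> .   bit 31 = 0  t=3,i=9
  ####. -> .   bit 30 = 0  t=3,i=1
  ###.# -> #   bit 29 = 1  t=5,i=10
  ###.. -> #   bit 28 = 1  t=0,i=14
  ##.## -> #   bit 27 = 1  t=0,i=8
  ##.#. -> .   bit 26 = 0  t=5,i=11
  ##..# -> #   bit 25 = 1  t=0,i=4
  ##... -> .   bit 24 = 0  t=0,i=15
  #.### -> .   bit 23 = 0  t=0,i=12
  #.##. -> .   bit 22 = 0  t=0,i=9
  #.#.# -> #   bit 21 = 1  t=2,i=5
  #.#.. -> #   bit 20 = 1  t=2,i=7
  #..## -> .   bit 19 = 0  t=0,i=5
  #..#. -> .   bit 18 = 0  t=1,i=10
  #...# -> .   bit 17 = 0  t=1,i=2
  #.... -> #   bit 16 = 1  t=0,i=16
  .#### -> .   bit 15 = 0  t=3,i=0
  .###. -> #   bit 14 = 1  t=0,i=13
  .##.# -> .   bit 13 = 0  t=0,i=7
  .##.. -> .   bit 12 = 0  t=0,i=3
  .#.## -> #   bit 11 = 1  t=1,i=12
  .#.#. -> .   bit 10 = 0  t=2,i=4
  .#..# -> .   bit 9 = 0  t=1,i=9
  .#... -> #   bit 8 = 1  t=1,i=5
  ..### -> .   bit 7 = 0  t=3,i=16
  ..##. -> .   bit 6 = 0  t=0,i=2
  ..#.# -> .   bit 5 = 0  t=1,i=11
  ..#.. -> .   bit 4 = 0  t=1,i=4
  ...## -> .   bit 3 = 0  t=0,i=1
  ...#. -> #   bit 2 = 1  t=1,i=3
  ....# -> #   bit 1 = 1  t=0,i=0
  ..... -> #   bit 0 = 1  t=6,i=0
  bits 00111010001100010100100100000111 = 976308487

976308487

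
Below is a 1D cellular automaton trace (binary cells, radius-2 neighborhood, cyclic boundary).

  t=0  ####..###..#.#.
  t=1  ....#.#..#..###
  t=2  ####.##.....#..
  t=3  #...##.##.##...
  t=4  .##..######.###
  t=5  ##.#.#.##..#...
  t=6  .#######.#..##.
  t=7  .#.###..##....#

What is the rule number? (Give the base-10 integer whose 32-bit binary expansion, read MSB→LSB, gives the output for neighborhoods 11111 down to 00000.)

  #####|#  b31=1 t=4,i=7
  ####.|.  b30=0 t=0,i=2
  ###.#|.  b29=0 t=2,i=3
  ###..|.  b28=0 t=0,i=3
  ##.##|#  b27=1 t=2,i=4
  ##.#.|#  b26=1 t=5,i=2
  ##..#|#  b25=1 t=0,i=4
  ##...|#  b24=1 t=1,i=0
  #.###|.  b23=0 t=0,i=0
  #.##.|#  b22=1 t=2,i=5
  #.#.#|#  b21=1 t=0,i=13
  #.#..|#  b20=1 t=1,i=6
  #..##|.  b19=0 t=0,i=5
  #..#.|.  b18=0 t=0,i=10
  #...#|#  b17=1 t=3,i=2
  #....|#  b16=1 t=1,i=1
  .####|.  b15=0 t=0,i=1
  .###.|.  b14=0 t=0,i=7
  .##.#|#  b13=1 t=3,i=5
  .##..|.  b12=0 t=2,i=6
  .#.##|#  b11=1 t=0,i=14
  .#.#.|#  b10=1 t=0,i=12
  .#..#|.  b9=0 t=1,i=7
  .#...|#  b8=1 t=3,i=1
  ..###|#  b7=1 t=0,i=6
  ..##.|.  b6=0 t=3,i=4
  ..#.#|.  b5=0 t=0,i=11
  ..#..|.  b4=0 t=1,i=9
  ...##|.  b3=0 t=3,i=3
  ...#.|#  b2=1 t=1,i=3
  ....#|#  b1=1 t=1,i=2
  .....|.  b0=0 t=2,i=9
  bits 10001111011100110010110110000110 = 2406690182

2406690182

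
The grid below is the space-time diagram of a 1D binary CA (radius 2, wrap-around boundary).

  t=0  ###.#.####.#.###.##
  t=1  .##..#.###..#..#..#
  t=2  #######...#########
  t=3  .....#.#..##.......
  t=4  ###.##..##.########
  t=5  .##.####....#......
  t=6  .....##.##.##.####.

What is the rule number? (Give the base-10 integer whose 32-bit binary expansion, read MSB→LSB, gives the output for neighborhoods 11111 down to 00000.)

  nb #####: next=.  (t=0,i=0, bit31=0)
  nb ####.: next=#  (t=0,i=1, bit30=1)
  nb ###.#: next=#  (t=0,i=2, bit29=1)
  nb ###..: next=.  (t=1,i=9, bit28=0)
  nb ##.##: next=.  (t=0,i=16, bit27=0)
  nb ##.#.: next=.  (t=0,i=3, bit26=0)
  nb ##..#: next=#  (t=1,i=3, bit25=1)
  nb ##...: next=#  (t=2,i=7, bit24=1)
  nb #.###: next=.  (t=0,i=6, bit23=0)
  nb #.##.: next=#  (t=1,i=1, bit22=1)
  nb #.#.#: next=.  (t=0,i=4, bit21=0)
  nb #.#..: next=.  (t=3,i=7, bit20=0)
  nb #..##: next=#  (t=3,i=9, bit19=1)
  nb #..#.: next=#  (t=1,i=4, bit18=1)
  nb #...#: next=.  (t=2,i=8, bit17=0)
  nb #....: next=#  (t=3,i=13, bit16=1)
  nb .####: next=#  (t=0,i=7, bit15=1)
  nb .###.: next=.  (t=0,i=14, bit14=0)
  nb .##.#: next=.  (t=4,i=9, bit13=0)
  nb .##..: next=#  (t=1,i=2, bit12=1)
  nb .#.##: next=#  (t=0,i=5, bit11=1)
  nb .#.#.: next=.  (t=3,i=6, bit10=0)
  nb .#..#: next=#  (t=1,i=13, bit9=1)
  nb .#...: next=.  (t=5,i=13, bit8=0)
  nb ..###: next=#  (t=2,i=10, bit7=1)
  nb ..##.: next=.  (t=3,i=10, bit6=0)
  nb ..#.#: next=#  (t=1,i=5, bit5=1)
  nb ..#..: next=#  (t=1,i=12, bit4=1)
  nb ...##: next=.  (t=2,i=9, bit3=0)
  nb ...#.: next=#  (t=3,i=4, bit2=1)
  nb ....#: next=.  (t=3,i=3, bit1=0)
  nb .....: next=#  (t=3,i=0, bit0=1)
  bits 01100011010011011001101010110101 = 1666030261

1666030261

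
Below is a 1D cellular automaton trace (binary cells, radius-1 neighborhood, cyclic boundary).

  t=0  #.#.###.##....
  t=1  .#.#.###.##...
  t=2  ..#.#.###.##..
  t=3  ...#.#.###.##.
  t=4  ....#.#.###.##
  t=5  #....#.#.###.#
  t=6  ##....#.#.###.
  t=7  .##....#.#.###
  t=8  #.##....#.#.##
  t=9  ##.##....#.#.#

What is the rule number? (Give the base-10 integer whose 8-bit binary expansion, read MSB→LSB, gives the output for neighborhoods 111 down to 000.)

240

  nb ###: next=#  (t=0,i=5, bit7=1)
  nb ##.: next=#  (t=0,i=6, bit6=1)
  nb #.#: next=#  (t=0,i=1, bit5=1)
  nb #..: next=#  (t=0,i=10, bit4=1)
  nb .##: next=.  (t=0,i=4, bit3=0)
  nb .#.: next=.  (t=0,i=0, bit2=0)
  nb ..#: next=.  (t=0,i=13, bit1=0)
  nb ...: next=.  (t=0,i=11, bit0=0)
  bits 11110000 = 240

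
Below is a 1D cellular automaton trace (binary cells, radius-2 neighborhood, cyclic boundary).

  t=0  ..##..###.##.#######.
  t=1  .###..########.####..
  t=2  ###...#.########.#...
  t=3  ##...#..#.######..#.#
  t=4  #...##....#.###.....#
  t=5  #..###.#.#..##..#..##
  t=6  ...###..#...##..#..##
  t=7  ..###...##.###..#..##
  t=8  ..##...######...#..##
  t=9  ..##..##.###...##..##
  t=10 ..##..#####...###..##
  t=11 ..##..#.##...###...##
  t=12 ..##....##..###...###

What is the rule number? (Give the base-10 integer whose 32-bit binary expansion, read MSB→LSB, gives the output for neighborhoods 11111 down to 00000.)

  [31] ##### => #  t=0,i=15
  [30] ####. => #  t=0,i=18
  [29] ###.# => #  t=0,i=8
  [28] ###.. => .  t=0,i=19
  [27] ##.## => #  t=0,i=9
  [26] ##.#. => .  t=2,i=16
  [25] ##..# => .  t=0,i=4
  [24] ##... => .  t=0,i=20
  [23] #.### => #  t=0,i=13
  [22] #.##. => #  t=0,i=10
  [21] #.#.# => .  t=5,i=7
  [20] #.#.. => .  t=2,i=17
  [19] #..## => .  t=0,i=5
  [18] #..#. => .  t=3,i=7
  [17] #...# => .  t=0,i=0
  [16] #.... => #  t=4,i=7
  [15] .#### => .  t=0,i=14
  [14] .###. => #  t=0,i=7
  [13] .##.# => #  t=0,i=11
  [12] .##.. => #  t=0,i=3
  [11] .#.## => .  t=2,i=7
  [10] .#.#. => #  t=5,i=8
  [9] .#..# => .  t=3,i=6
  [8] .#... => #  t=2,i=18
  [7] ..### => #  t=0,i=6
  [6] ..##. => #  t=0,i=2
  [5] ..#.# => .  t=2,i=6
  [4] ..#.. => #  t=3,i=5
  [3] ...## => #  t=0,i=1
  [2] ...#. => #  t=2,i=5
  [1] ....# => .  t=4,i=8
  [0] ..... => .  t=4,i=17
  bits 11101000110000010111010111011100 = 3904992732

3904992732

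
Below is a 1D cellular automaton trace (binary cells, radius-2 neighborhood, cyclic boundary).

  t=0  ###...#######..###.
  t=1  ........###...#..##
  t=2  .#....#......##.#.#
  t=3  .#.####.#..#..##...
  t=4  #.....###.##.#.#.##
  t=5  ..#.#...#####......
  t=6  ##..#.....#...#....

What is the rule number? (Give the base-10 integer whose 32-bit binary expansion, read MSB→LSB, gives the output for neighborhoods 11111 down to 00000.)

2891788310

  ##### -> #   bit 31 = 1  t=0,i=8
  ####. -> .   bit 30 = 0  t=0,i=11
  ###.# -> #   bit 29 = 1  t=0,i=17
  ###.. -> .   bit 28 = 0  t=0,i=2
  ##.## -> #   bit 27 = 1  t=0,i=18
  ##.#. -> #   bit 26 = 1  t=2,i=15
  ##..# -> .   bit 25 = 0  t=0,i=13
  ##... -> .   bit 24 = 0  t=0,i=3
  #.### -> .   bit 23 = 0  t=0,i=0
  #.##. -> #   bit 22 = 1  t=4,i=10
  #.#.# -> .   bit 21 = 0  t=2,i=16
  #.#.. -> #   bit 20 = 1  t=2,i=1
  #..## -> #   bit 19 = 1  t=0,i=14
  #..#. -> #   bit 18 = 1  t=3,i=10
  #...# -> .   bit 17 = 0  t=0,i=4
  #.... -> #   bit 16 = 1  t=1,i=1
  .#### -> .   bit 15 = 0  t=0,i=7
  .###. -> .   bit 14 = 0  t=0,i=1
  .##.# -> #   bit 13 = 1  t=2,i=14
  .##.. -> #   bit 12 = 1  t=1,i=18
  .#.## -> .   bit 11 = 0  t=3,i=2
  .#.#. -> .   bit 10 = 0  t=2,i=0
  .#..# -> .   bit 9 = 0  t=1,i=15
  .#... -> .   bit 8 = 0  t=2,i=2
  ..### -> .   bit 7 = 0  t=0,i=6
  ..##. -> .   bit 6 = 0  t=1,i=17
  ..#.# -> .   bit 5 = 0  t=3,i=1
  ..#.. -> #   bit 4 = 1  t=1,i=14
  ...## -> .   bit 3 = 0  t=0,i=5
  ...#. -> #   bit 2 = 1  t=1,i=13
  ....# -> #   bit 1 = 1  t=1,i=6
  ..... -> .   bit 0 = 0  t=1,i=2
  bits 10101100010111010011000000010110 = 2891788310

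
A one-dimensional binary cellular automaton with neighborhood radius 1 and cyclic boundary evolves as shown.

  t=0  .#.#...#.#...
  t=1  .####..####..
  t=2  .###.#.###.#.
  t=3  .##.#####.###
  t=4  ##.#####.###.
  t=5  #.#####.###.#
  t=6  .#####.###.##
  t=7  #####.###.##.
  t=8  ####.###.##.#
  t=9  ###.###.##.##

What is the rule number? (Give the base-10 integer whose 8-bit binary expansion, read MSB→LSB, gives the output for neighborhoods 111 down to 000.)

  nb ###: next=#  (t=1,i=2, bit7=1)
  nb ##.: next=.  (t=1,i=4, bit6=0)
  nb #.#: next=#  (t=0,i=2, bit5=1)
  nb #..: next=#  (t=0,i=4, bit4=1)
  nb .##: next=#  (t=1,i=1, bit3=1)
  nb .#.: next=#  (t=0,i=1, bit2=1)
  nb ..#: next=.  (t=0,i=0, bit1=0)
  nb ...: next=.  (t=0,i=5, bit0=0)
  bits 10111100 = 188

188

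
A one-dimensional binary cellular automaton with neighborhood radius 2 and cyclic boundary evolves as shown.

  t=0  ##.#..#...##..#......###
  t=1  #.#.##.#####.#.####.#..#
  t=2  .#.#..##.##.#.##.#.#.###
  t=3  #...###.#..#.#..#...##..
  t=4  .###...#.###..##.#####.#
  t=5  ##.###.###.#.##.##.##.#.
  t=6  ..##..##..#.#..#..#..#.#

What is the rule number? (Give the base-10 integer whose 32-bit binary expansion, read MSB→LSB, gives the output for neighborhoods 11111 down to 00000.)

  #####|#  b31=1 t=0,i=23
  ####.|#  b30=1 t=0,i=0
  ###.#|.  b29=0 t=0,i=1
  ###..|#  b28=1 t=4,i=3
  ##.##|#  b27=1 t=1,i=6
  ##.#.|#  b26=1 t=0,i=2
  ##..#|.  b25=0 t=0,i=12
  ##...|#  b24=1 t=4,i=4
  #.###|#  b23=1 t=1,i=7
  #.##.|.  b22=0 t=1,i=4
  #.#.#|.  b21=0 t=1,i=2
  #.#..|.  b20=0 t=0,i=3
  #..##|#  b19=1 t=1,i=22
  #..#.|#  b18=1 t=0,i=5
  #...#|#  b17=1 t=0,i=8
  #....|#  b16=1 t=0,i=16
  .####|.  b15=0 t=0,i=22
  .###.|.  b14=0 t=2,i=22
  .##.#|.  b13=0 t=1,i=0
  .##..|#  b12=1 t=0,i=11
  .#.##|#  b11=1 t=1,i=3
  .#.#.|.  b10=0 t=2,i=2
  .#..#|#  b9=1 t=0,i=4
  .#...|#  b8=1 t=0,i=7
  ..###|.  b7=0 t=0,i=21
  ..##.|#  b6=1 t=0,i=10
  ..#.#|#  b5=1 t=3,i=11
  ..#..|.  b4=0 t=0,i=6
  ...##|#  b3=1 t=0,i=9
  ...#.|.  b2=0 t=4,i=6
  ....#|.  b1=0 t=0,i=19
  .....|#  b0=1 t=0,i=17
  bits 11011101100011110001101101101001 = 3717143401

3717143401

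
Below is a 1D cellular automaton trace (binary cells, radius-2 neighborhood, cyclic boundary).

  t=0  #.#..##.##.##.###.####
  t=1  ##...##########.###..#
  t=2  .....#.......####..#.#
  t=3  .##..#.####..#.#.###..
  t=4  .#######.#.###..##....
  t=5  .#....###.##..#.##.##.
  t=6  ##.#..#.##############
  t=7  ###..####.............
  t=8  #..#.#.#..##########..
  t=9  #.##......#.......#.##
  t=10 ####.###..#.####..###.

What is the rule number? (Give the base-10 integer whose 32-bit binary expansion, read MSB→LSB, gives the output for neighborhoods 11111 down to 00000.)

1858418929

  ##### -> .   bit 31 = 0  t=0,i=20
  ####. -> #   bit 30 = 1  t=0,i=21
  ###.# -> #   bit 29 = 1  t=0,i=0
  ###.. -> .   bit 28 = 0  t=1,i=1
  ##.## -> #   bit 27 = 1  t=0,i=7
  ##.#. -> #   bit 26 = 1  t=0,i=1
  ##..# -> #   bit 25 = 1  t=1,i=19
  ##... -> .   bit 24 = 0  t=1,i=2
  #.### -> #   bit 23 = 1  t=0,i=14
  #.##. -> #   bit 22 = 1  t=0,i=8
  #.#.# -> .   bit 21 = 0  t=3,i=15
  #.#.. -> .   bit 20 = 0  t=0,i=2
  #..## -> .   bit 19 = 0  t=0,i=4
  #..#. -> #   bit 18 = 1  t=2,i=18
  #...# -> .   bit 17 = 0  t=1,i=3
  #.... -> #   bit 16 = 1  t=2,i=1
  .#### -> .   bit 15 = 0  t=0,i=19
  .###. -> .   bit 14 = 0  t=0,i=15
  .##.# -> #   bit 13 = 1  t=0,i=6
  .##.. -> #   bit 12 = 1  t=3,i=2
  .#.## -> #   bit 11 = 1  t=3,i=6
  .#.#. -> .   bit 10 = 0  t=2,i=20
  .#..# -> .   bit 9 = 0  t=0,i=3
  .#... -> .   bit 8 = 0  t=2,i=0
  ..### -> #   bit 7 = 1  t=1,i=5
  ..##. -> #   bit 6 = 1  t=0,i=5
  ..#.# -> #   bit 5 = 1  t=2,i=19
  ..#.. -> #   bit 4 = 1  t=2,i=5
  ...## -> .   bit 3 = 0  t=1,i=4
  ...#. -> .   bit 2 = 0  t=2,i=4
  ....# -> .   bit 1 = 0  t=2,i=3
  ..... -> #   bit 0 = 1  t=2,i=2
  bits 01101110110001010011100011110001 = 1858418929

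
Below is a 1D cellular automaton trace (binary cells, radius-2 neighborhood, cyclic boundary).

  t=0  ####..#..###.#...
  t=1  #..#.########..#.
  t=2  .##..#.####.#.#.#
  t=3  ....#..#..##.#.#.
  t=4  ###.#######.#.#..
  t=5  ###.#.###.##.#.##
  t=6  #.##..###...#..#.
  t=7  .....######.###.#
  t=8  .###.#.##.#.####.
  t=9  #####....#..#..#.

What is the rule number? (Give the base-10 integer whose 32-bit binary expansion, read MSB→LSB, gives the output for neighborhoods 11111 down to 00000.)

  ##### -> #   bit 31 = 1  t=1,i=7
  ####. -> .   bit 30 = 0  t=0,i=2
  ###.# -> #   bit 29 = 1  t=0,i=11
  ###.. -> #   bit 28 = 1  t=0,i=3
  ##.## -> .   bit 27 = 0  t=4,i=3
  ##.#. -> #   bit 26 = 1  t=0,i=12
  ##..# -> .   bit 25 = 0  t=0,i=4
  ##... -> #   bit 24 = 1  t=6,i=9
  #.### -> #   bit 23 = 1  t=1,i=5
  #.##. -> .   bit 22 = 0  t=2,i=1
  #.#.# -> .   bit 21 = 0  t=2,i=12
  #.#.. -> .   bit 20 = 0  t=0,i=13
  #..## -> #   bit 19 = 1  t=0,i=8
  #..#. -> #   bit 18 = 1  t=0,i=5
  #...# -> #   bit 17 = 1  t=0,i=15
  #.... -> #   bit 16 = 1  t=3,i=0
  .#### -> .   bit 15 = 0  t=0,i=1
  .###. -> #   bit 14 = 1  t=0,i=10
  .##.# -> .   bit 13 = 0  t=3,i=11
  .##.. -> .   bit 12 = 0  t=2,i=2
  .#.## -> .   bit 11 = 0  t=1,i=4
  .#.#. -> #   bit 10 = 1  t=1,i=16
  .#..# -> #   bit 9 = 1  t=0,i=7
  .#... -> .   bit 8 = 0  t=0,i=14
  ..### -> #   bit 7 = 1  t=0,i=0
  ..##. -> #   bit 6 = 1  t=3,i=10
  ..#.# -> .   bit 5 = 0  t=1,i=3
  ..#.. -> #   bit 4 = 1  t=0,i=6
  ...## -> .   bit 3 = 0  t=0,i=16
  ...#. -> .   bit 2 = 0  t=3,i=3
  ....# -> #   bit 1 = 1  t=3,i=2
  ..... -> #   bit 0 = 1  t=3,i=1
  bits 10110101100011110100011011010011 = 3046065875

3046065875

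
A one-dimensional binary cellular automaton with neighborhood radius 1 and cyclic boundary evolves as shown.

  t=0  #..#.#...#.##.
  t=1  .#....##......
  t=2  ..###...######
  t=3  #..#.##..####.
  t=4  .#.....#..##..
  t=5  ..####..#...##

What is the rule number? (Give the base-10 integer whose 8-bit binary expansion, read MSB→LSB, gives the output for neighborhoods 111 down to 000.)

145

  ###|#  b7=1 t=2,i=3
  ##.|.  b6=0 t=0,i=12
  #.#|.  b5=0 t=0,i=4
  #..|#  b4=1 t=0,i=1
  .##|.  b3=0 t=0,i=11
  .#.|.  b2=0 t=0,i=0
  ..#|.  b1=0 t=0,i=2
  ...|#  b0=1 t=0,i=7
  bits 10010001 = 145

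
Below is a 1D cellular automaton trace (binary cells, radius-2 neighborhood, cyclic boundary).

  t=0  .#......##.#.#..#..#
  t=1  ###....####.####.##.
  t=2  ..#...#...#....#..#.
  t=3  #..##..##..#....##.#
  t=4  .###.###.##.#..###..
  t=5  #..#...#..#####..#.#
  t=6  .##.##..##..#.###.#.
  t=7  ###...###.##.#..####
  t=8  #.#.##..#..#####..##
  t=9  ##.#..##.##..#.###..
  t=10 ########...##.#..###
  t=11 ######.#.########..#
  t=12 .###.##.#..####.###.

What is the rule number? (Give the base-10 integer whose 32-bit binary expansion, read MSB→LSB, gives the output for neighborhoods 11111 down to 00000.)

  nb #####: next=#  (t=5,i=12, bit31=1)
  nb ####.: next=.  (t=1,i=9, bit30=0)
  nb ###.#: next=#  (t=1,i=10, bit29=1)
  nb ###..: next=#  (t=1,i=2, bit28=1)
  nb ##.##: next=.  (t=1,i=11, bit27=0)
  nb ##.#.: next=#  (t=0,i=10, bit26=1)
  nb ##..#: next=#  (t=3,i=1, bit25=1)
  nb ##...: next=.  (t=1,i=3, bit24=0)
  nb #.###: next=.  (t=1,i=0, bit23=0)
  nb #.##.: next=.  (t=1,i=17, bit22=0)
  nb #.#.#: next=.  (t=0,i=11, bit21=0)
  nb #.#..: next=#  (t=0,i=1, bit20=1)
  nb #..##: next=#  (t=3,i=2, bit19=1)
  nb #..#.: next=#  (t=0,i=15, bit18=1)
  nb #...#: next=#  (t=2,i=0, bit17=1)
  nb #....: next=.  (t=0,i=3, bit16=0)
  nb .####: next=.  (t=1,i=8, bit15=0)
  nb .###.: next=.  (t=1,i=1, bit14=0)
  nb .##.#: next=#  (t=0,i=9, bit13=1)
  nb .##..: next=.  (t=3,i=0, bit12=0)
  nb .#.##: next=#  (t=5,i=18, bit11=1)
  nb .#.#.: next=#  (t=0,i=0, bit10=1)
  nb .#..#: next=#  (t=0,i=14, bit9=1)
  nb .#...: next=#  (t=0,i=2, bit8=1)
  nb ..###: next=.  (t=1,i=7, bit7=0)
  nb ..##.: next=#  (t=0,i=8, bit6=1)
  nb ..#.#: next=.  (t=0,i=19, bit5=0)
  nb ..#..: next=.  (t=0,i=16, bit4=0)
  nb ...##: next=#  (t=0,i=7, bit3=1)
  nb ...#.: next=.  (t=2,i=1, bit2=0)
  nb ....#: next=.  (t=0,i=6, bit1=0)
  nb .....: next=.  (t=0,i=4, bit0=0)
  bits 10110110000111100010111101001000 = 3055431496

3055431496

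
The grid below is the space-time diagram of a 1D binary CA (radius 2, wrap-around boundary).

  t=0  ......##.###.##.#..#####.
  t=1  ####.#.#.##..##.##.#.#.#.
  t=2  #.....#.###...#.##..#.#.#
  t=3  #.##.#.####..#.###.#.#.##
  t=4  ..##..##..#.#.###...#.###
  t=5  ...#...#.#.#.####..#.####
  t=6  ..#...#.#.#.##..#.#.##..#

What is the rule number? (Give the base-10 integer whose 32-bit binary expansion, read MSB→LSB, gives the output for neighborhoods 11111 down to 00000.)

2429910669

  ##### -> #   bit 31 = 1  t=0,i=21
  ####. -> .   bit 30 = 0  t=0,i=22
  ###.# -> .   bit 29 = 0  t=0,i=11
  ###.. -> #   bit 28 = 1  t=0,i=23
  ##.## -> .   bit 27 = 0  t=0,i=8
  ##.#. -> .   bit 26 = 0  t=0,i=15
  ##..# -> .   bit 25 = 0  t=1,i=11
  ##... -> .   bit 24 = 0  t=0,i=24
  #.### -> #   bit 23 = 1  t=0,i=9
  #.##. -> #   bit 22 = 1  t=0,i=13
  #.#.# -> .   bit 21 = 0  t=1,i=5
  #.#.. -> #   bit 20 = 1  t=0,i=16
  #..## -> .   bit 19 = 0  t=0,i=18
  #..#. -> #   bit 18 = 1  t=2,i=19
  #...# -> .   bit 17 = 0  t=2,i=12
  #.... -> #   bit 16 = 1  t=0,i=0
  .#### -> .   bit 15 = 0  t=0,i=20
  .###. -> #   bit 14 = 1  t=0,i=10
  .##.# -> #   bit 13 = 1  t=0,i=7
  .##.. -> #   bit 12 = 1  t=1,i=10
  .#.## -> #   bit 11 = 1  t=1,i=8
  .#.#. -> #   bit 10 = 1  t=1,i=6
  .#..# -> #   bit 9 = 1  t=0,i=17
  .#... -> .   bit 8 = 0  t=5,i=4
  ..### -> #   bit 7 = 1  t=0,i=19
  ..##. -> .   bit 6 = 0  t=0,i=6
  ..#.# -> .   bit 5 = 0  t=2,i=6
  ..#.. -> .   bit 4 = 0  t=5,i=3
  ...## -> #   bit 3 = 1  t=0,i=5
  ...#. -> #   bit 2 = 1  t=2,i=5
  ....# -> .   bit 1 = 0  t=0,i=4
  ..... -> #   bit 0 = 1  t=0,i=1
  bits 10010000110101010111111010001101 = 2429910669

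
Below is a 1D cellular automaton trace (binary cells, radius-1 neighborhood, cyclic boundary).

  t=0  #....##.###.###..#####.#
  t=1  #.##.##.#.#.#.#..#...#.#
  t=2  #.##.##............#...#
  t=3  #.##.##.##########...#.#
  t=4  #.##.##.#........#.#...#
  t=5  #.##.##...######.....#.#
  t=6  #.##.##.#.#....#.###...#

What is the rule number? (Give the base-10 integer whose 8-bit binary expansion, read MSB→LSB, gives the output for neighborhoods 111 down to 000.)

73

  ### -> .   bit 7 = 0  t=0,i=9
  ##. -> #   bit 6 = 1  t=0,i=0
  #.# -> .   bit 5 = 0  t=0,i=7
  #.. -> .   bit 4 = 0  t=0,i=1
  .## -> #   bit 3 = 1  t=0,i=5
  .#. -> .   bit 2 = 0  t=1,i=8
  ..# -> .   bit 1 = 0  t=0,i=4
  ... -> #   bit 0 = 1  t=0,i=2
  bits 01001001 = 73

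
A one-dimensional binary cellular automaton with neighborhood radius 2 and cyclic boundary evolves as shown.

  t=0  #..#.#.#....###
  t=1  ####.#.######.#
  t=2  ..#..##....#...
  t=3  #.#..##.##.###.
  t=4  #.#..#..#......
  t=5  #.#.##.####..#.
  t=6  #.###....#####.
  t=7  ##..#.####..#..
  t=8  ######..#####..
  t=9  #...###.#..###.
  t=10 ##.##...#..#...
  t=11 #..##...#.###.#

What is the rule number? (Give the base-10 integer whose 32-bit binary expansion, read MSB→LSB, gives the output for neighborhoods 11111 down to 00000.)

  ##### -> .   bit 31 = 0  t=1,i=1
  ####. -> #   bit 30 = 1  t=0,i=14
  ###.# -> .   bit 29 = 0  t=1,i=3
  ###.. -> #   bit 28 = 1  t=0,i=0
  ##.## -> .   bit 27 = 0  t=1,i=13
  ##.#. -> .   bit 26 = 0  t=1,i=4
  ##..# -> #   bit 25 = 1  t=0,i=1
  ##... -> .   bit 24 = 0  t=2,i=7
  #.### -> .   bit 23 = 0  t=1,i=7
  #.##. -> #   bit 22 = 1  t=3,i=8
  #.#.# -> #   bit 21 = 1  t=0,i=5
  #.#.. -> #   bit 20 = 1  t=0,i=7
  #..## -> .   bit 19 = 0  t=2,i=4
  #..#. -> #   bit 18 = 1  t=0,i=2
  #...# -> .   bit 17 = 0  t=9,i=2
  #.... -> #   bit 16 = 1  t=0,i=9
  .#### -> .   bit 15 = 0  t=0,i=13
  .###. -> .   bit 14 = 0  t=3,i=12
  .##.# -> .   bit 13 = 0  t=3,i=6
  .##.. -> #   bit 12 = 1  t=2,i=6
  .#.## -> #   bit 11 = 1  t=1,i=6
  .#.#. -> .   bit 10 = 0  t=0,i=4
  .#..# -> .   bit 9 = 0  t=2,i=3
  .#... -> #   bit 8 = 1  t=0,i=8
  ..### -> #   bit 7 = 1  t=0,i=12
  ..##. -> #   bit 6 = 1  t=2,i=5
  ..#.# -> #   bit 5 = 1  t=0,i=3
  ..#.. -> #   bit 4 = 1  t=2,i=2
  ...## -> #   bit 3 = 1  t=0,i=11
  ...#. -> .   bit 2 = 0  t=2,i=1
  ....# -> #   bit 1 = 1  t=0,i=10
  ..... -> .   bit 0 = 0  t=2,i=14
  bits 01010010011101010001100111111010 = 1383406074

1383406074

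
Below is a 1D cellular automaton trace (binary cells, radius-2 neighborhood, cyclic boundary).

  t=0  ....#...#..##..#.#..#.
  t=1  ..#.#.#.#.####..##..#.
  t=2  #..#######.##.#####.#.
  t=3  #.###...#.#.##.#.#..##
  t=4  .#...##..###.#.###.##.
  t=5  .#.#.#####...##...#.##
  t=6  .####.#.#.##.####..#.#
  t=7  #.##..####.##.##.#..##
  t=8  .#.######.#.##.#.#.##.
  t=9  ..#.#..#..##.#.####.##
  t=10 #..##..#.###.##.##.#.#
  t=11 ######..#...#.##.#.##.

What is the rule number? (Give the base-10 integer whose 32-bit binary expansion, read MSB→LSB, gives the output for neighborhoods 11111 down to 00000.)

  ##### -> .   bit 31 = 0  t=2,i=5
  ####. -> #   bit 30 = 1  t=1,i=12
  ###.# -> .   bit 29 = 0  t=2,i=9
  ###.. -> .   bit 28 = 0  t=1,i=13
  ##.## -> #   bit 27 = 1  t=2,i=10
  ##.#. -> .   bit 26 = 0  t=2,i=19
  ##..# -> #   bit 25 = 1  t=0,i=13
  ##... -> #   bit 24 = 1  t=3,i=5
  #.### -> .   bit 23 = 0  t=1,i=10
  #.##. -> .   bit 22 = 0  t=2,i=11
  #.#.# -> #   bit 21 = 1  t=1,i=4
  #.#.. -> #   bit 20 = 1  t=0,i=17
  #..## -> #   bit 19 = 1  t=0,i=10
  #..#. -> .   bit 18 = 0  t=0,i=14
  #...# -> #   bit 17 = 1  t=0,i=6
  #.... -> .   bit 16 = 0  t=0,i=0
  .#### -> #   bit 15 = 1  t=1,i=11
  .###. -> .   bit 14 = 0  t=3,i=3
  .##.# -> #   bit 13 = 1  t=2,i=12
  .##.. -> #   bit 12 = 1  t=0,i=12
  .#.## -> #   bit 11 = 1  t=1,i=9
  .#.#. -> #   bit 10 = 1  t=0,i=16
  .#..# -> .   bit 9 = 0  t=0,i=9
  .#... -> .   bit 8 = 0  t=0,i=5
  ..### -> #   bit 7 = 1  t=2,i=3
  ..##. -> #   bit 6 = 1  t=0,i=11
  ..#.# -> .   bit 5 = 0  t=0,i=15
  ..#.. -> #   bit 4 = 1  t=0,i=4
  ...## -> .   bit 3 = 0  t=4,i=4
  ...#. -> .   bit 2 = 0  t=0,i=3
  ....# -> #   bit 1 = 1  t=0,i=2
  ..... -> .   bit 0 = 0  t=0,i=1
  bits 01001011001110101011110011010010 = 1262140626

1262140626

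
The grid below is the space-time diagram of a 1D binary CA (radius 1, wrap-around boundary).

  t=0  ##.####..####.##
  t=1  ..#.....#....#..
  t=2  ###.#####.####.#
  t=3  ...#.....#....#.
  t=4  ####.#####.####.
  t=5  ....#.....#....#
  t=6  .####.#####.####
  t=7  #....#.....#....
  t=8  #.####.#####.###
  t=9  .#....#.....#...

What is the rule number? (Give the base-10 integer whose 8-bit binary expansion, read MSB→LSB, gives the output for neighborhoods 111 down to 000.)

39

  ### -> .   bit 7 = 0  t=0,i=0
  ##. -> .   bit 6 = 0  t=0,i=1
  #.# -> #   bit 5 = 1  t=0,i=2
  #.. -> .   bit 4 = 0  t=0,i=7
  .## -> .   bit 3 = 0  t=0,i=3
  .#. -> #   bit 2 = 1  t=1,i=2
  ..# -> #   bit 1 = 1  t=0,i=8
  ... -> #   bit 0 = 1  t=1,i=0
  bits 00100111 = 39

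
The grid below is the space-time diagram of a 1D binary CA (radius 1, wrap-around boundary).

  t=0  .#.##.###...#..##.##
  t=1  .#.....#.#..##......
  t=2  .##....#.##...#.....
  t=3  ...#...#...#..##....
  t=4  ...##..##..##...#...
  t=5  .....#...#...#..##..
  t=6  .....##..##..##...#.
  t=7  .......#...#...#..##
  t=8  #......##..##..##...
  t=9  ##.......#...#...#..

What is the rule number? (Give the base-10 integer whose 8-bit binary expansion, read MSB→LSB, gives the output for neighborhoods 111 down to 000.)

  nb ###: next=#  (t=0,i=7, bit7=1)
  nb ##.: next=.  (t=0,i=4, bit6=0)
  nb #.#: next=.  (t=0,i=0, bit5=0)
  nb #..: next=#  (t=0,i=9, bit4=1)
  nb .##: next=.  (t=0,i=3, bit3=0)
  nb .#.: next=#  (t=0,i=1, bit2=1)
  nb ..#: next=.  (t=0,i=11, bit1=0)
  nb ...: next=.  (t=0,i=10, bit0=0)
  bits 10010100 = 148

148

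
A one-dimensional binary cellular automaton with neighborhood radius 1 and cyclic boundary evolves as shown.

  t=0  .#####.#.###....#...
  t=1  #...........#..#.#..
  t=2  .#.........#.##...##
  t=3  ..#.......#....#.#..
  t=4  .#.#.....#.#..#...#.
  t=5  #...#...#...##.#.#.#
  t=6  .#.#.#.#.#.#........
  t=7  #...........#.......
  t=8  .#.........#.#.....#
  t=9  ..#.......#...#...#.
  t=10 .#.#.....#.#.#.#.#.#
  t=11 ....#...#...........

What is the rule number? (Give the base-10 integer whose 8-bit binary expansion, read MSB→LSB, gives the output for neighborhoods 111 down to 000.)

18

  nb ###: next=.  (t=0,i=2, bit7=0)
  nb ##.: next=.  (t=0,i=5, bit6=0)
  nb #.#: next=.  (t=0,i=6, bit5=0)
  nb #..: next=#  (t=0,i=12, bit4=1)
  nb .##: next=.  (t=0,i=1, bit3=0)
  nb .#.: next=.  (t=0,i=7, bit2=0)
  nb ..#: next=#  (t=0,i=0, bit1=1)
  nb ...: next=.  (t=0,i=13, bit0=0)
  bits 00010010 = 18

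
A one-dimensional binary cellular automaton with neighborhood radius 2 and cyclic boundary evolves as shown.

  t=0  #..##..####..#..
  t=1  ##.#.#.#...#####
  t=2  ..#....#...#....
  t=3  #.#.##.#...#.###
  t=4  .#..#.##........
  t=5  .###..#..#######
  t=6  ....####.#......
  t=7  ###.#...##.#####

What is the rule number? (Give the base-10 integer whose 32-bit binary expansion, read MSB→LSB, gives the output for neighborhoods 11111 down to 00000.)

  nb #####: next=.  (t=1,i=13, bit31=0)
  nb ####.: next=.  (t=0,i=9, bit30=0)
  nb ###.#: next=.  (t=1,i=1, bit29=0)
  nb ###..: next=.  (t=0,i=10, bit28=0)
  nb ##.##: next=.  (t=5,i=0, bit27=0)
  nb ##.#.: next=#  (t=1,i=2, bit26=1)
  nb ##..#: next=#  (t=0,i=5, bit25=1)
  nb ##...: next=.  (t=4,i=8, bit24=0)
  nb #.###: next=.  (t=3,i=13, bit23=0)
  nb #.##.: next=#  (t=3,i=4, bit22=1)
  nb #.#.#: next=.  (t=1,i=3, bit21=0)
  nb #.#..: next=#  (t=1,i=7, bit20=1)
  nb #..##: next=.  (t=0,i=2, bit19=0)
  nb #..#.: next=#  (t=0,i=12, bit18=1)
  nb #...#: next=.  (t=1,i=9, bit17=0)
  nb #....: next=#  (t=2,i=4, bit16=1)
  nb .####: next=.  (t=0,i=8, bit15=0)
  nb .###.: next=.  (t=5,i=2, bit14=0)
  nb .##.#: next=.  (t=3,i=5, bit13=0)
  nb .##..: next=.  (t=0,i=4, bit12=0)
  nb .#.##: next=.  (t=3,i=3, bit11=0)
  nb .#.#.: next=.  (t=1,i=4, bit10=0)
  nb .#..#: next=#  (t=0,i=1, bit9=1)
  nb .#...: next=.  (t=1,i=8, bit8=0)
  nb ..###: next=#  (t=0,i=7, bit7=1)
  nb ..##.: next=#  (t=0,i=3, bit6=1)
  nb ..#.#: next=.  (t=3,i=11, bit5=0)
  nb ..#..: next=#  (t=0,i=0, bit4=1)
  nb ...##: next=.  (t=1,i=10, bit3=0)
  nb ...#.: next=.  (t=2,i=1, bit2=0)
  nb ....#: next=#  (t=2,i=0, bit1=1)
  nb .....: next=#  (t=2,i=14, bit0=1)
  bits 00000110010101010000001011010011 = 106234579

106234579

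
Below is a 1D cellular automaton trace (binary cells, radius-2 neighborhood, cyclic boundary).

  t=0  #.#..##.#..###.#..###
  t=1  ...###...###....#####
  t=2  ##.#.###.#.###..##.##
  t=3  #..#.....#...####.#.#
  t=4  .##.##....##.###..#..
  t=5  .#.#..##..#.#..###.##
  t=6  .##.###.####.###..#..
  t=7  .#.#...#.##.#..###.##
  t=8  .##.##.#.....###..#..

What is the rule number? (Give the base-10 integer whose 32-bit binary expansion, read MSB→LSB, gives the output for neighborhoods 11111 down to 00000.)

1529841632

  [31] ##### => .  t=1,i=18
  [30] ####. => #  t=0,i=20
  [29] ###.# => .  t=0,i=0
  [28] ###.. => #  t=1,i=5
  [27] ##.## => #  t=2,i=18
  [26] ##.#. => .  t=0,i=1
  [25] ##..# => #  t=2,i=14
  [24] ##... => #  t=1,i=0
  [23] #.### => .  t=2,i=5
  [22] #.##. => .  t=3,i=20
  [21] #.#.# => #  t=2,i=3
  [20] #.#.. => .  t=0,i=2
  [19] #..## => #  t=0,i=4
  [18] #..#. => #  t=3,i=2
  [17] #...# => #  t=1,i=1
  [16] #.... => #  t=1,i=13
  [15] .#### => #  t=0,i=19
  [14] .###. => .  t=0,i=12
  [13] .##.# => .  t=0,i=6
  [12] .##.. => .  t=3,i=0
  [11] .#.## => .  t=2,i=4
  [10] .#.#. => #  t=5,i=2
  [9] .#..# => #  t=0,i=3
  [8] .#... => #  t=3,i=4
  [7] ..### => #  t=0,i=11
  [6] ..##. => #  t=0,i=5
  [5] ..#.# => #  t=5,i=10
  [4] ..#.. => .  t=3,i=3
  [3] ...## => .  t=1,i=2
  [2] ...#. => .  t=3,i=8
  [1] ....# => .  t=1,i=14
  [0] ..... => .  t=3,i=6
  bits 01011011001011111000011111100000 = 1529841632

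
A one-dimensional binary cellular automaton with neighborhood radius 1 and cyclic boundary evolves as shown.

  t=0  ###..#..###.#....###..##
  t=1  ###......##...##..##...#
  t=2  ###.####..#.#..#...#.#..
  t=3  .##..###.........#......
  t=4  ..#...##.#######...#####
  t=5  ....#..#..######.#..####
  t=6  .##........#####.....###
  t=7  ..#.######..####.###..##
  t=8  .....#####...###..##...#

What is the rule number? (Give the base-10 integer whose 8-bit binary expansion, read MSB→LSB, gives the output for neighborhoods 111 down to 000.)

193

  nb ###: next=#  (t=0,i=0, bit7=1)
  nb ##.: next=#  (t=0,i=2, bit6=1)
  nb #.#: next=.  (t=0,i=11, bit5=0)
  nb #..: next=.  (t=0,i=3, bit4=0)
  nb .##: next=.  (t=0,i=8, bit3=0)
  nb .#.: next=.  (t=0,i=5, bit2=0)
  nb ..#: next=.  (t=0,i=4, bit1=0)
  nb ...: next=#  (t=0,i=14, bit0=1)
  bits 11000001 = 193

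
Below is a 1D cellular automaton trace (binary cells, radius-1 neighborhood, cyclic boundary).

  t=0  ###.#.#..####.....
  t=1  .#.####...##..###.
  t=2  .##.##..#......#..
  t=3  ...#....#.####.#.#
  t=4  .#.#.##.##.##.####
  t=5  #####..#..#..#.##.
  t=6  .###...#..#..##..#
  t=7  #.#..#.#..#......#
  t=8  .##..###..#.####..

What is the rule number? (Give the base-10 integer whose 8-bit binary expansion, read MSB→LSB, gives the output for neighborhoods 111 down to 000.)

  nb ###: next=#  (t=0,i=1, bit7=1)
  nb ##.: next=.  (t=0,i=2, bit6=0)
  nb #.#: next=#  (t=0,i=3, bit5=1)
  nb #..: next=.  (t=0,i=7, bit4=0)
  nb .##: next=.  (t=0,i=0, bit3=0)
  nb .#.: next=#  (t=0,i=4, bit2=1)
  nb ..#: next=.  (t=0,i=8, bit1=0)
  nb ...: next=#  (t=0,i=14, bit0=1)
  bits 10100101 = 165

165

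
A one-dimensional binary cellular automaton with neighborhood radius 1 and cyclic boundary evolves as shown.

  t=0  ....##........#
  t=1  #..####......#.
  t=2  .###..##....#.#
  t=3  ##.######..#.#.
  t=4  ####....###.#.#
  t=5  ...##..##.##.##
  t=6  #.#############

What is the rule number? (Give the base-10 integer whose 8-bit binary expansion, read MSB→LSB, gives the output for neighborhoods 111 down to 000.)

  [7] ### => .  t=1,i=4
  [6] ##. => #  t=0,i=5
  [5] #.# => #  t=1,i=14
  [4] #.. => #  t=0,i=0
  [3] .## => #  t=0,i=4
  [2] .#. => .  t=0,i=14
  [1] ..# => #  t=0,i=3
  [0] ... => .  t=0,i=1
  bits 01111010 = 122

122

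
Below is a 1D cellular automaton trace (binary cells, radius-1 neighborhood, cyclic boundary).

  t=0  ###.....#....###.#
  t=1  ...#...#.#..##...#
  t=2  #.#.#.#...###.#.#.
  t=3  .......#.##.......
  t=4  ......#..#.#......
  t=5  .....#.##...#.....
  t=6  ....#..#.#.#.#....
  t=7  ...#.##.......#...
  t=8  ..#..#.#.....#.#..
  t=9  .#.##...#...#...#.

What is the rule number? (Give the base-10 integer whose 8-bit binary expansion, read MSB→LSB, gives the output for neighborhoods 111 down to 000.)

26

  ### -> .   bit 7 = 0  t=0,i=0
  ##. -> .   bit 6 = 0  t=0,i=2
  #.# -> .   bit 5 = 0  t=0,i=16
  #.. -> #   bit 4 = 1  t=0,i=3
  .## -> #   bit 3 = 1  t=0,i=13
  .#. -> .   bit 2 = 0  t=0,i=8
  ..# -> #   bit 1 = 1  t=0,i=7
  ... -> .   bit 0 = 0  t=0,i=4
  bits 00011010 = 26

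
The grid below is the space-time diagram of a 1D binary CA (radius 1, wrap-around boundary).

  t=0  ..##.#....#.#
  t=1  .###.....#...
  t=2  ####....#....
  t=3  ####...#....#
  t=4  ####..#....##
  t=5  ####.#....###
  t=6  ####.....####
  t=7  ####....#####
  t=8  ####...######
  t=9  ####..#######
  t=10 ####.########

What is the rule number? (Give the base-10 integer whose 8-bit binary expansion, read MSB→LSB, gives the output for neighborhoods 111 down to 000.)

202

  [7] ### => #  t=1,i=2
  [6] ##. => #  t=0,i=3
  [5] #.# => .  t=0,i=4
  [4] #.. => .  t=0,i=0
  [3] .## => #  t=0,i=2
  [2] .#. => .  t=0,i=5
  [1] ..# => #  t=0,i=1
  [0] ... => .  t=0,i=7
  bits 11001010 = 202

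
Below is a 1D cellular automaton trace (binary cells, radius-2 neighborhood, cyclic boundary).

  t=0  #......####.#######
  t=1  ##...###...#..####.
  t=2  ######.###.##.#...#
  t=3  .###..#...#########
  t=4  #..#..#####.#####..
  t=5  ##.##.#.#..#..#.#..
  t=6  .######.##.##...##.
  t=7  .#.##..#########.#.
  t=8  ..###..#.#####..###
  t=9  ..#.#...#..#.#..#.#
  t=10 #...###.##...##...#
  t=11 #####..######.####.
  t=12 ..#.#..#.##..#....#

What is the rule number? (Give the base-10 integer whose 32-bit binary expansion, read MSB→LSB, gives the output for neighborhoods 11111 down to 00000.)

  [31] ##### => #  t=0,i=14
  [30] ####. => .  t=0,i=9
  [29] ###.# => .  t=0,i=10
  [28] ###.. => #  t=0,i=0
  [27] ##.## => #  t=0,i=11
  [26] ##.#. => #  t=2,i=13
  [25] ##..# => .  t=3,i=4
  [24] ##... => #  t=0,i=1
  [23] #.### => .  t=0,i=12
  [22] #.##. => #  t=1,i=0
  [21] #.#.# => #  t=5,i=6
  [20] #.#.. => #  t=2,i=14
  [19] #..## => .  t=1,i=13
  [18] #..#. => .  t=3,i=5
  [17] #...# => #  t=1,i=3
  [16] #.... => .  t=0,i=2
  [15] .#### => .  t=0,i=8
  [14] .###. => .  t=1,i=6
  [13] .##.# => #  t=2,i=12
  [12] .##.. => #  t=1,i=1
  [11] .#.## => #  t=7,i=2
  [10] .#.#. => .  t=5,i=7
  [9] .#..# => #  t=1,i=12
  [8] .#... => #  t=2,i=15
  [7] ..### => #  t=0,i=7
  [6] ..##. => .  t=5,i=0
  [5] ..#.# => .  t=5,i=14
  [4] ..#.. => #  t=1,i=11
  [3] ...## => #  t=0,i=6
  [2] ...#. => .  t=1,i=10
  [1] ....# => #  t=0,i=5
  [0] ..... => .  t=0,i=3
  bits 10011101011100100011101110011010 = 2641509274

2641509274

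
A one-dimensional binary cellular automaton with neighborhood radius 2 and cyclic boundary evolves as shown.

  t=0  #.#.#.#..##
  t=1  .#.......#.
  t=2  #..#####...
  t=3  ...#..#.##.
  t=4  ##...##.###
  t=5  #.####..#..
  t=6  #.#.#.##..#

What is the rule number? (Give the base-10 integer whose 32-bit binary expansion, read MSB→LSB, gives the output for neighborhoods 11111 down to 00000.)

  nb #####: next=.  (t=2,i=5, bit31=0)
  nb ####.: next=#  (t=2,i=6, bit30=1)
  nb ###.#: next=.  (t=0,i=0, bit29=0)
  nb ###..: next=.  (t=2,i=7, bit28=0)
  nb ##.##: next=.  (t=4,i=7, bit27=0)
  nb ##.#.: next=#  (t=0,i=1, bit26=1)
  nb ##..#: next=#  (t=5,i=6, bit25=1)
  nb ##...: next=#  (t=2,i=8, bit24=1)
  nb #.###: next=#  (t=4,i=8, bit23=1)
  nb #.##.: next=#  (t=3,i=8, bit22=1)
  nb #.#.#: next=.  (t=0,i=2, bit21=0)
  nb #.#..: next=.  (t=0,i=6, bit20=0)
  nb #..##: next=.  (t=0,i=8, bit19=0)
  nb #..#.: next=#  (t=1,i=0, bit18=1)
  nb #...#: next=#  (t=2,i=9, bit17=1)
  nb #....: next=#  (t=1,i=3, bit16=1)
  nb .####: next=.  (t=2,i=4, bit15=0)
  nb .###.: next=.  (t=0,i=10, bit14=0)
  nb .##.#: next=.  (t=4,i=6, bit13=0)
  nb .##..: next=#  (t=3,i=9, bit12=1)
  nb .#.##: next=.  (t=3,i=7, bit11=0)
  nb .#.#.: next=.  (t=0,i=3, bit10=0)
  nb .#..#: next=.  (t=0,i=7, bit9=0)
  nb .#...: next=.  (t=1,i=2, bit8=0)
  nb ..###: next=#  (t=0,i=9, bit7=1)
  nb ..##.: next=#  (t=4,i=5, bit6=1)
  nb ..#.#: next=#  (t=3,i=6, bit5=1)
  nb ..#..: next=.  (t=1,i=1, bit4=0)
  nb ...##: next=#  (t=4,i=4, bit3=1)
  nb ...#.: next=.  (t=1,i=8, bit2=0)
  nb ....#: next=#  (t=1,i=7, bit1=1)
  nb .....: next=#  (t=1,i=4, bit0=1)
  bits 01000111110001110001000011101011 = 1204228331

1204228331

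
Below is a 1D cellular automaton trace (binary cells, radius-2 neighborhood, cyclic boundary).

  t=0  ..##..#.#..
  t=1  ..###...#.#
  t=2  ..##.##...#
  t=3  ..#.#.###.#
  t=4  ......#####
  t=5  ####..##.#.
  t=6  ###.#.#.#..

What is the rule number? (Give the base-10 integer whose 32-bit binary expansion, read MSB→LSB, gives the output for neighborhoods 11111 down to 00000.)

  #####|.  b31=0 t=4,i=8
  ####.|#  b30=1 t=4,i=9
  ###.#|#  b29=1 t=3,i=8
  ###..|.  b28=0 t=1,i=4
  ##.##|#  b27=1 t=2,i=4
  ##.#.|#  b26=1 t=3,i=9
  ##..#|#  b25=1 t=0,i=4
  ##...|#  b24=1 t=1,i=5
  #.###|#  b23=1 t=3,i=6
  #.##.|.  b22=0 t=2,i=5
  #.#.#|.  b21=0 t=3,i=4
  #.#..|#  b20=1 t=0,i=8
  #..##|.  b19=0 t=1,i=1
  #..#.|.  b18=0 t=0,i=5
  #...#|#  b17=1 t=1,i=6
  #....|#  b16=1 t=0,i=10
  .####|#  b15=1 t=4,i=7
  .###.|#  b14=1 t=1,i=3
  .##.#|.  b13=0 t=2,i=3
  .##..|#  b12=1 t=0,i=3
  .#.##|.  b11=0 t=3,i=5
  .#.#.|.  b10=0 t=0,i=7
  .#..#|.  b9=0 t=1,i=0
  .#...|.  b8=0 t=0,i=9
  ..###|#  b7=1 t=1,i=2
  ..##.|#  b6=1 t=0,i=2
  ..#.#|.  b5=0 t=0,i=6
  ..#..|#  b4=1 t=2,i=10
  ...##|.  b3=0 t=0,i=1
  ...#.|.  b2=0 t=1,i=7
  ....#|.  b1=0 t=0,i=0
  .....|#  b0=1 t=4,i=2
  bits 01101111100100111101000011010001 = 1871958225

1871958225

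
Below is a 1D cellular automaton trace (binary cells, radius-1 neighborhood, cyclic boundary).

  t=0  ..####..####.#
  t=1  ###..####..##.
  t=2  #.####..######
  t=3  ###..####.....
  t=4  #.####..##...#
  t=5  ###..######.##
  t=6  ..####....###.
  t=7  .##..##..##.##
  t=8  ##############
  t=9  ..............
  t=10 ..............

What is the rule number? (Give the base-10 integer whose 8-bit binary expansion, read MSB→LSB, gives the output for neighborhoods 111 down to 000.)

122

  ### -> .   bit 7 = 0  t=0,i=3
  ##. -> #   bit 6 = 1  t=0,i=5
  #.# -> #   bit 5 = 1  t=0,i=12
  #.. -> #   bit 4 = 1  t=0,i=0
  .## -> #   bit 3 = 1  t=0,i=2
  .#. -> .   bit 2 = 0  t=0,i=13
  ..# -> #   bit 1 = 1  t=0,i=1
  ... -> .   bit 0 = 0  t=3,i=10
  bits 01111010 = 122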